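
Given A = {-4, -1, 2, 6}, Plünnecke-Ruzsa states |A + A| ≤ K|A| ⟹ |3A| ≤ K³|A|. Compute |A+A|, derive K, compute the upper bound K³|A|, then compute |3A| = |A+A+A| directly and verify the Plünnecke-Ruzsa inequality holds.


|A| = 4.
Step 1: Compute A + A by enumerating all 16 pairs.
A + A = {-8, -5, -2, 1, 2, 4, 5, 8, 12}, so |A + A| = 9.
Step 2: Doubling constant K = |A + A|/|A| = 9/4 = 9/4 ≈ 2.2500.
Step 3: Plünnecke-Ruzsa gives |3A| ≤ K³·|A| = (2.2500)³ · 4 ≈ 45.5625.
Step 4: Compute 3A = A + A + A directly by enumerating all triples (a,b,c) ∈ A³; |3A| = 16.
Step 5: Check 16 ≤ 45.5625? Yes ✓.

K = 9/4, Plünnecke-Ruzsa bound K³|A| ≈ 45.5625, |3A| = 16, inequality holds.


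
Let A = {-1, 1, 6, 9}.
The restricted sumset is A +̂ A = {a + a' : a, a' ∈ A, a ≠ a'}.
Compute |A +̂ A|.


Restricted sumset: A +̂ A = {a + a' : a ∈ A, a' ∈ A, a ≠ a'}.
Equivalently, take A + A and drop any sum 2a that is achievable ONLY as a + a for a ∈ A (i.e. sums representable only with equal summands).
Enumerate pairs (a, a') with a < a' (symmetric, so each unordered pair gives one sum; this covers all a ≠ a'):
  -1 + 1 = 0
  -1 + 6 = 5
  -1 + 9 = 8
  1 + 6 = 7
  1 + 9 = 10
  6 + 9 = 15
Collected distinct sums: {0, 5, 7, 8, 10, 15}
|A +̂ A| = 6
(Reference bound: |A +̂ A| ≥ 2|A| - 3 for |A| ≥ 2, with |A| = 4 giving ≥ 5.)

|A +̂ A| = 6


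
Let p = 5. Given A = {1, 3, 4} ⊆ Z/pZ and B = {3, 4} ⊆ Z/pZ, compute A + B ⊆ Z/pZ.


Work in Z/5Z: reduce every sum a + b modulo 5.
Enumerate all 6 pairs:
a = 1: 1+3=4, 1+4=0
a = 3: 3+3=1, 3+4=2
a = 4: 4+3=2, 4+4=3
Distinct residues collected: {0, 1, 2, 3, 4}
|A + B| = 5 (out of 5 total residues).

A + B = {0, 1, 2, 3, 4}


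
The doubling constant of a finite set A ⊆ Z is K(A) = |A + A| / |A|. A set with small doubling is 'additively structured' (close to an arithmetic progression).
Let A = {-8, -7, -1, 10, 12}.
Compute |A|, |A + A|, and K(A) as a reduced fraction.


|A| = 5.
Compute A + A by enumerating all 25 pairs.
A + A = {-16, -15, -14, -9, -8, -2, 2, 3, 4, 5, 9, 11, 20, 22, 24}, so |A + A| = 15.
K = |A + A| / |A| = 15/5 = 3/1 ≈ 3.0000.
Reference: AP of size 5 gives K = 9/5 ≈ 1.8000; a fully generic set of size 5 gives K ≈ 3.0000.

|A| = 5, |A + A| = 15, K = 15/5 = 3/1.


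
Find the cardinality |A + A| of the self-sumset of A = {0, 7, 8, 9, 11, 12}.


A + A = {a + a' : a, a' ∈ A}; |A| = 6.
General bounds: 2|A| - 1 ≤ |A + A| ≤ |A|(|A|+1)/2, i.e. 11 ≤ |A + A| ≤ 21.
Lower bound 2|A|-1 is attained iff A is an arithmetic progression.
Enumerate sums a + a' for a ≤ a' (symmetric, so this suffices):
a = 0: 0+0=0, 0+7=7, 0+8=8, 0+9=9, 0+11=11, 0+12=12
a = 7: 7+7=14, 7+8=15, 7+9=16, 7+11=18, 7+12=19
a = 8: 8+8=16, 8+9=17, 8+11=19, 8+12=20
a = 9: 9+9=18, 9+11=20, 9+12=21
a = 11: 11+11=22, 11+12=23
a = 12: 12+12=24
Distinct sums: {0, 7, 8, 9, 11, 12, 14, 15, 16, 17, 18, 19, 20, 21, 22, 23, 24}
|A + A| = 17

|A + A| = 17


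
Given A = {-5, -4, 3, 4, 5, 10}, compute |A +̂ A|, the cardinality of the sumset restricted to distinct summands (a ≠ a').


Restricted sumset: A +̂ A = {a + a' : a ∈ A, a' ∈ A, a ≠ a'}.
Equivalently, take A + A and drop any sum 2a that is achievable ONLY as a + a for a ∈ A (i.e. sums representable only with equal summands).
Enumerate pairs (a, a') with a < a' (symmetric, so each unordered pair gives one sum; this covers all a ≠ a'):
  -5 + -4 = -9
  -5 + 3 = -2
  -5 + 4 = -1
  -5 + 5 = 0
  -5 + 10 = 5
  -4 + 3 = -1
  -4 + 4 = 0
  -4 + 5 = 1
  -4 + 10 = 6
  3 + 4 = 7
  3 + 5 = 8
  3 + 10 = 13
  4 + 5 = 9
  4 + 10 = 14
  5 + 10 = 15
Collected distinct sums: {-9, -2, -1, 0, 1, 5, 6, 7, 8, 9, 13, 14, 15}
|A +̂ A| = 13
(Reference bound: |A +̂ A| ≥ 2|A| - 3 for |A| ≥ 2, with |A| = 6 giving ≥ 9.)

|A +̂ A| = 13


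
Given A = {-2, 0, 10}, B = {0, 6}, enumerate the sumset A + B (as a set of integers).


A + B = {a + b : a ∈ A, b ∈ B}.
Enumerate all |A|·|B| = 3·2 = 6 pairs (a, b) and collect distinct sums.
a = -2: -2+0=-2, -2+6=4
a = 0: 0+0=0, 0+6=6
a = 10: 10+0=10, 10+6=16
Collecting distinct sums: A + B = {-2, 0, 4, 6, 10, 16}
|A + B| = 6

A + B = {-2, 0, 4, 6, 10, 16}


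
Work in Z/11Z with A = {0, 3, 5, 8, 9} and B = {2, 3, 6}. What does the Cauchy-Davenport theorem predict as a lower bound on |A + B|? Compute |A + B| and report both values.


Cauchy-Davenport: |A + B| ≥ min(p, |A| + |B| - 1) for A, B nonempty in Z/pZ.
|A| = 5, |B| = 3, p = 11.
CD lower bound = min(11, 5 + 3 - 1) = min(11, 7) = 7.
Compute A + B mod 11 directly:
a = 0: 0+2=2, 0+3=3, 0+6=6
a = 3: 3+2=5, 3+3=6, 3+6=9
a = 5: 5+2=7, 5+3=8, 5+6=0
a = 8: 8+2=10, 8+3=0, 8+6=3
a = 9: 9+2=0, 9+3=1, 9+6=4
A + B = {0, 1, 2, 3, 4, 5, 6, 7, 8, 9, 10}, so |A + B| = 11.
Verify: 11 ≥ 7? Yes ✓.

CD lower bound = 7, actual |A + B| = 11.


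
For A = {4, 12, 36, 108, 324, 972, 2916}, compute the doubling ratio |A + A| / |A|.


|A| = 7.
Compute A + A by enumerating all 49 pairs.
A + A = {8, 16, 24, 40, 48, 72, 112, 120, 144, 216, 328, 336, 360, 432, 648, 976, 984, 1008, 1080, 1296, 1944, 2920, 2928, 2952, 3024, 3240, 3888, 5832}, so |A + A| = 28.
K = |A + A| / |A| = 28/7 = 4/1 ≈ 4.0000.
Reference: AP of size 7 gives K = 13/7 ≈ 1.8571; a fully generic set of size 7 gives K ≈ 4.0000.

|A| = 7, |A + A| = 28, K = 28/7 = 4/1.


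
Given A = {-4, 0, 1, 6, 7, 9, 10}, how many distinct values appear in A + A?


A + A = {a + a' : a, a' ∈ A}; |A| = 7.
General bounds: 2|A| - 1 ≤ |A + A| ≤ |A|(|A|+1)/2, i.e. 13 ≤ |A + A| ≤ 28.
Lower bound 2|A|-1 is attained iff A is an arithmetic progression.
Enumerate sums a + a' for a ≤ a' (symmetric, so this suffices):
a = -4: -4+-4=-8, -4+0=-4, -4+1=-3, -4+6=2, -4+7=3, -4+9=5, -4+10=6
a = 0: 0+0=0, 0+1=1, 0+6=6, 0+7=7, 0+9=9, 0+10=10
a = 1: 1+1=2, 1+6=7, 1+7=8, 1+9=10, 1+10=11
a = 6: 6+6=12, 6+7=13, 6+9=15, 6+10=16
a = 7: 7+7=14, 7+9=16, 7+10=17
a = 9: 9+9=18, 9+10=19
a = 10: 10+10=20
Distinct sums: {-8, -4, -3, 0, 1, 2, 3, 5, 6, 7, 8, 9, 10, 11, 12, 13, 14, 15, 16, 17, 18, 19, 20}
|A + A| = 23

|A + A| = 23


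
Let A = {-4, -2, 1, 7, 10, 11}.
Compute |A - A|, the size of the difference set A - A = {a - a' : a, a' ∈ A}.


A - A = {a - a' : a, a' ∈ A}; |A| = 6.
Bounds: 2|A|-1 ≤ |A - A| ≤ |A|² - |A| + 1, i.e. 11 ≤ |A - A| ≤ 31.
Note: 0 ∈ A - A always (from a - a). The set is symmetric: if d ∈ A - A then -d ∈ A - A.
Enumerate nonzero differences d = a - a' with a > a' (then include -d):
Positive differences: {1, 2, 3, 4, 5, 6, 9, 10, 11, 12, 13, 14, 15}
Full difference set: {0} ∪ (positive diffs) ∪ (negative diffs).
|A - A| = 1 + 2·13 = 27 (matches direct enumeration: 27).

|A - A| = 27


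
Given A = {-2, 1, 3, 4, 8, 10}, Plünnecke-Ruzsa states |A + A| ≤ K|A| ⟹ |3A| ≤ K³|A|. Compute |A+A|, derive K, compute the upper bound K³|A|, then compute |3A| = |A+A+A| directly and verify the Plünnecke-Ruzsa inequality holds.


|A| = 6.
Step 1: Compute A + A by enumerating all 36 pairs.
A + A = {-4, -1, 1, 2, 4, 5, 6, 7, 8, 9, 11, 12, 13, 14, 16, 18, 20}, so |A + A| = 17.
Step 2: Doubling constant K = |A + A|/|A| = 17/6 = 17/6 ≈ 2.8333.
Step 3: Plünnecke-Ruzsa gives |3A| ≤ K³·|A| = (2.8333)³ · 6 ≈ 136.4722.
Step 4: Compute 3A = A + A + A directly by enumerating all triples (a,b,c) ∈ A³; |3A| = 30.
Step 5: Check 30 ≤ 136.4722? Yes ✓.

K = 17/6, Plünnecke-Ruzsa bound K³|A| ≈ 136.4722, |3A| = 30, inequality holds.


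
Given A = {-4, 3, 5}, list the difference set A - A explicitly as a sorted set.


A - A = {a - a' : a, a' ∈ A}.
Compute a - a' for each ordered pair (a, a'):
a = -4: -4--4=0, -4-3=-7, -4-5=-9
a = 3: 3--4=7, 3-3=0, 3-5=-2
a = 5: 5--4=9, 5-3=2, 5-5=0
Collecting distinct values (and noting 0 appears from a-a):
A - A = {-9, -7, -2, 0, 2, 7, 9}
|A - A| = 7

A - A = {-9, -7, -2, 0, 2, 7, 9}


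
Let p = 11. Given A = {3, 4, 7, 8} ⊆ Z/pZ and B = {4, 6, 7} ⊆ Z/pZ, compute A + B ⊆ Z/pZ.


Work in Z/11Z: reduce every sum a + b modulo 11.
Enumerate all 12 pairs:
a = 3: 3+4=7, 3+6=9, 3+7=10
a = 4: 4+4=8, 4+6=10, 4+7=0
a = 7: 7+4=0, 7+6=2, 7+7=3
a = 8: 8+4=1, 8+6=3, 8+7=4
Distinct residues collected: {0, 1, 2, 3, 4, 7, 8, 9, 10}
|A + B| = 9 (out of 11 total residues).

A + B = {0, 1, 2, 3, 4, 7, 8, 9, 10}


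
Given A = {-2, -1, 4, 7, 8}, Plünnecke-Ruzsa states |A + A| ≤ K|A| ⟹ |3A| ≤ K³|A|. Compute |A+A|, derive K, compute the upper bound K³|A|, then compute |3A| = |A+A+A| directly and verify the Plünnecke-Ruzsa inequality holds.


|A| = 5.
Step 1: Compute A + A by enumerating all 25 pairs.
A + A = {-4, -3, -2, 2, 3, 5, 6, 7, 8, 11, 12, 14, 15, 16}, so |A + A| = 14.
Step 2: Doubling constant K = |A + A|/|A| = 14/5 = 14/5 ≈ 2.8000.
Step 3: Plünnecke-Ruzsa gives |3A| ≤ K³·|A| = (2.8000)³ · 5 ≈ 109.7600.
Step 4: Compute 3A = A + A + A directly by enumerating all triples (a,b,c) ∈ A³; |3A| = 27.
Step 5: Check 27 ≤ 109.7600? Yes ✓.

K = 14/5, Plünnecke-Ruzsa bound K³|A| ≈ 109.7600, |3A| = 27, inequality holds.


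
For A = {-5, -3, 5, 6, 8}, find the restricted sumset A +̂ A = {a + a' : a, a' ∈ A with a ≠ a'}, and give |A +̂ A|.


Restricted sumset: A +̂ A = {a + a' : a ∈ A, a' ∈ A, a ≠ a'}.
Equivalently, take A + A and drop any sum 2a that is achievable ONLY as a + a for a ∈ A (i.e. sums representable only with equal summands).
Enumerate pairs (a, a') with a < a' (symmetric, so each unordered pair gives one sum; this covers all a ≠ a'):
  -5 + -3 = -8
  -5 + 5 = 0
  -5 + 6 = 1
  -5 + 8 = 3
  -3 + 5 = 2
  -3 + 6 = 3
  -3 + 8 = 5
  5 + 6 = 11
  5 + 8 = 13
  6 + 8 = 14
Collected distinct sums: {-8, 0, 1, 2, 3, 5, 11, 13, 14}
|A +̂ A| = 9
(Reference bound: |A +̂ A| ≥ 2|A| - 3 for |A| ≥ 2, with |A| = 5 giving ≥ 7.)

|A +̂ A| = 9


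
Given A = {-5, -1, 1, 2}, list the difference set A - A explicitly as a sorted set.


A - A = {a - a' : a, a' ∈ A}.
Compute a - a' for each ordered pair (a, a'):
a = -5: -5--5=0, -5--1=-4, -5-1=-6, -5-2=-7
a = -1: -1--5=4, -1--1=0, -1-1=-2, -1-2=-3
a = 1: 1--5=6, 1--1=2, 1-1=0, 1-2=-1
a = 2: 2--5=7, 2--1=3, 2-1=1, 2-2=0
Collecting distinct values (and noting 0 appears from a-a):
A - A = {-7, -6, -4, -3, -2, -1, 0, 1, 2, 3, 4, 6, 7}
|A - A| = 13

A - A = {-7, -6, -4, -3, -2, -1, 0, 1, 2, 3, 4, 6, 7}


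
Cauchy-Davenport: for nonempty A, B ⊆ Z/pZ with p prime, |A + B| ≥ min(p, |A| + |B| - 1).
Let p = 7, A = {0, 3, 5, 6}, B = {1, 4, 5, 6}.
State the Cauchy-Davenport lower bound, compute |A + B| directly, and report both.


Cauchy-Davenport: |A + B| ≥ min(p, |A| + |B| - 1) for A, B nonempty in Z/pZ.
|A| = 4, |B| = 4, p = 7.
CD lower bound = min(7, 4 + 4 - 1) = min(7, 7) = 7.
Compute A + B mod 7 directly:
a = 0: 0+1=1, 0+4=4, 0+5=5, 0+6=6
a = 3: 3+1=4, 3+4=0, 3+5=1, 3+6=2
a = 5: 5+1=6, 5+4=2, 5+5=3, 5+6=4
a = 6: 6+1=0, 6+4=3, 6+5=4, 6+6=5
A + B = {0, 1, 2, 3, 4, 5, 6}, so |A + B| = 7.
Verify: 7 ≥ 7? Yes ✓.

CD lower bound = 7, actual |A + B| = 7.


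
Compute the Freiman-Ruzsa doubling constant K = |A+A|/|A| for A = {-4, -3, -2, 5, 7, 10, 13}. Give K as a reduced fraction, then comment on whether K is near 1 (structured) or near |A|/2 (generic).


|A| = 7.
Compute A + A by enumerating all 49 pairs.
A + A = {-8, -7, -6, -5, -4, 1, 2, 3, 4, 5, 6, 7, 8, 9, 10, 11, 12, 14, 15, 17, 18, 20, 23, 26}, so |A + A| = 24.
K = |A + A| / |A| = 24/7 (already in lowest terms) ≈ 3.4286.
Reference: AP of size 7 gives K = 13/7 ≈ 1.8571; a fully generic set of size 7 gives K ≈ 4.0000.

|A| = 7, |A + A| = 24, K = 24/7.


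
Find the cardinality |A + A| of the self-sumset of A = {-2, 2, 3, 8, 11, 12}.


A + A = {a + a' : a, a' ∈ A}; |A| = 6.
General bounds: 2|A| - 1 ≤ |A + A| ≤ |A|(|A|+1)/2, i.e. 11 ≤ |A + A| ≤ 21.
Lower bound 2|A|-1 is attained iff A is an arithmetic progression.
Enumerate sums a + a' for a ≤ a' (symmetric, so this suffices):
a = -2: -2+-2=-4, -2+2=0, -2+3=1, -2+8=6, -2+11=9, -2+12=10
a = 2: 2+2=4, 2+3=5, 2+8=10, 2+11=13, 2+12=14
a = 3: 3+3=6, 3+8=11, 3+11=14, 3+12=15
a = 8: 8+8=16, 8+11=19, 8+12=20
a = 11: 11+11=22, 11+12=23
a = 12: 12+12=24
Distinct sums: {-4, 0, 1, 4, 5, 6, 9, 10, 11, 13, 14, 15, 16, 19, 20, 22, 23, 24}
|A + A| = 18

|A + A| = 18


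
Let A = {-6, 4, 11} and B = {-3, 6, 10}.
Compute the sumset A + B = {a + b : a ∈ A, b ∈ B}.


A + B = {a + b : a ∈ A, b ∈ B}.
Enumerate all |A|·|B| = 3·3 = 9 pairs (a, b) and collect distinct sums.
a = -6: -6+-3=-9, -6+6=0, -6+10=4
a = 4: 4+-3=1, 4+6=10, 4+10=14
a = 11: 11+-3=8, 11+6=17, 11+10=21
Collecting distinct sums: A + B = {-9, 0, 1, 4, 8, 10, 14, 17, 21}
|A + B| = 9

A + B = {-9, 0, 1, 4, 8, 10, 14, 17, 21}


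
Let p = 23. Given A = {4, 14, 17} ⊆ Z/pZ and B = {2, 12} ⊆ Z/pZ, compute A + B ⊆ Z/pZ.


Work in Z/23Z: reduce every sum a + b modulo 23.
Enumerate all 6 pairs:
a = 4: 4+2=6, 4+12=16
a = 14: 14+2=16, 14+12=3
a = 17: 17+2=19, 17+12=6
Distinct residues collected: {3, 6, 16, 19}
|A + B| = 4 (out of 23 total residues).

A + B = {3, 6, 16, 19}


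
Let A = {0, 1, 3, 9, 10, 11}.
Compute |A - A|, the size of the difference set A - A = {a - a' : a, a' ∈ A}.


A - A = {a - a' : a, a' ∈ A}; |A| = 6.
Bounds: 2|A|-1 ≤ |A - A| ≤ |A|² - |A| + 1, i.e. 11 ≤ |A - A| ≤ 31.
Note: 0 ∈ A - A always (from a - a). The set is symmetric: if d ∈ A - A then -d ∈ A - A.
Enumerate nonzero differences d = a - a' with a > a' (then include -d):
Positive differences: {1, 2, 3, 6, 7, 8, 9, 10, 11}
Full difference set: {0} ∪ (positive diffs) ∪ (negative diffs).
|A - A| = 1 + 2·9 = 19 (matches direct enumeration: 19).

|A - A| = 19


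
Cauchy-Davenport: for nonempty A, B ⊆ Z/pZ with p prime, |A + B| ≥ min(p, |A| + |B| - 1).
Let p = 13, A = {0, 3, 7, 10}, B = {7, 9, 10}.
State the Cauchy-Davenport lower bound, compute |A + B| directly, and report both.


Cauchy-Davenport: |A + B| ≥ min(p, |A| + |B| - 1) for A, B nonempty in Z/pZ.
|A| = 4, |B| = 3, p = 13.
CD lower bound = min(13, 4 + 3 - 1) = min(13, 6) = 6.
Compute A + B mod 13 directly:
a = 0: 0+7=7, 0+9=9, 0+10=10
a = 3: 3+7=10, 3+9=12, 3+10=0
a = 7: 7+7=1, 7+9=3, 7+10=4
a = 10: 10+7=4, 10+9=6, 10+10=7
A + B = {0, 1, 3, 4, 6, 7, 9, 10, 12}, so |A + B| = 9.
Verify: 9 ≥ 6? Yes ✓.

CD lower bound = 6, actual |A + B| = 9.


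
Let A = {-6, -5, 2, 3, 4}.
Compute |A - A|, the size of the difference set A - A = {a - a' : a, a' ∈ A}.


A - A = {a - a' : a, a' ∈ A}; |A| = 5.
Bounds: 2|A|-1 ≤ |A - A| ≤ |A|² - |A| + 1, i.e. 9 ≤ |A - A| ≤ 21.
Note: 0 ∈ A - A always (from a - a). The set is symmetric: if d ∈ A - A then -d ∈ A - A.
Enumerate nonzero differences d = a - a' with a > a' (then include -d):
Positive differences: {1, 2, 7, 8, 9, 10}
Full difference set: {0} ∪ (positive diffs) ∪ (negative diffs).
|A - A| = 1 + 2·6 = 13 (matches direct enumeration: 13).

|A - A| = 13


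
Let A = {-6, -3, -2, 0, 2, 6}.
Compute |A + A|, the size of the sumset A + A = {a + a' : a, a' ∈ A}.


A + A = {a + a' : a, a' ∈ A}; |A| = 6.
General bounds: 2|A| - 1 ≤ |A + A| ≤ |A|(|A|+1)/2, i.e. 11 ≤ |A + A| ≤ 21.
Lower bound 2|A|-1 is attained iff A is an arithmetic progression.
Enumerate sums a + a' for a ≤ a' (symmetric, so this suffices):
a = -6: -6+-6=-12, -6+-3=-9, -6+-2=-8, -6+0=-6, -6+2=-4, -6+6=0
a = -3: -3+-3=-6, -3+-2=-5, -3+0=-3, -3+2=-1, -3+6=3
a = -2: -2+-2=-4, -2+0=-2, -2+2=0, -2+6=4
a = 0: 0+0=0, 0+2=2, 0+6=6
a = 2: 2+2=4, 2+6=8
a = 6: 6+6=12
Distinct sums: {-12, -9, -8, -6, -5, -4, -3, -2, -1, 0, 2, 3, 4, 6, 8, 12}
|A + A| = 16

|A + A| = 16


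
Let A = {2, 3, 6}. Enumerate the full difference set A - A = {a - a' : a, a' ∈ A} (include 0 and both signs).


A - A = {a - a' : a, a' ∈ A}.
Compute a - a' for each ordered pair (a, a'):
a = 2: 2-2=0, 2-3=-1, 2-6=-4
a = 3: 3-2=1, 3-3=0, 3-6=-3
a = 6: 6-2=4, 6-3=3, 6-6=0
Collecting distinct values (and noting 0 appears from a-a):
A - A = {-4, -3, -1, 0, 1, 3, 4}
|A - A| = 7

A - A = {-4, -3, -1, 0, 1, 3, 4}


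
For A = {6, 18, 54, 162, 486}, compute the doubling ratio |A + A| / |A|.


|A| = 5.
Compute A + A by enumerating all 25 pairs.
A + A = {12, 24, 36, 60, 72, 108, 168, 180, 216, 324, 492, 504, 540, 648, 972}, so |A + A| = 15.
K = |A + A| / |A| = 15/5 = 3/1 ≈ 3.0000.
Reference: AP of size 5 gives K = 9/5 ≈ 1.8000; a fully generic set of size 5 gives K ≈ 3.0000.

|A| = 5, |A + A| = 15, K = 15/5 = 3/1.


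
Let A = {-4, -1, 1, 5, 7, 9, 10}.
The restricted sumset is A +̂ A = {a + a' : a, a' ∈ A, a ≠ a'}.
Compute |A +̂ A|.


Restricted sumset: A +̂ A = {a + a' : a ∈ A, a' ∈ A, a ≠ a'}.
Equivalently, take A + A and drop any sum 2a that is achievable ONLY as a + a for a ∈ A (i.e. sums representable only with equal summands).
Enumerate pairs (a, a') with a < a' (symmetric, so each unordered pair gives one sum; this covers all a ≠ a'):
  -4 + -1 = -5
  -4 + 1 = -3
  -4 + 5 = 1
  -4 + 7 = 3
  -4 + 9 = 5
  -4 + 10 = 6
  -1 + 1 = 0
  -1 + 5 = 4
  -1 + 7 = 6
  -1 + 9 = 8
  -1 + 10 = 9
  1 + 5 = 6
  1 + 7 = 8
  1 + 9 = 10
  1 + 10 = 11
  5 + 7 = 12
  5 + 9 = 14
  5 + 10 = 15
  7 + 9 = 16
  7 + 10 = 17
  9 + 10 = 19
Collected distinct sums: {-5, -3, 0, 1, 3, 4, 5, 6, 8, 9, 10, 11, 12, 14, 15, 16, 17, 19}
|A +̂ A| = 18
(Reference bound: |A +̂ A| ≥ 2|A| - 3 for |A| ≥ 2, with |A| = 7 giving ≥ 11.)

|A +̂ A| = 18


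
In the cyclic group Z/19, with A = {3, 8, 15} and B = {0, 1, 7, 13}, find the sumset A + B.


Work in Z/19Z: reduce every sum a + b modulo 19.
Enumerate all 12 pairs:
a = 3: 3+0=3, 3+1=4, 3+7=10, 3+13=16
a = 8: 8+0=8, 8+1=9, 8+7=15, 8+13=2
a = 15: 15+0=15, 15+1=16, 15+7=3, 15+13=9
Distinct residues collected: {2, 3, 4, 8, 9, 10, 15, 16}
|A + B| = 8 (out of 19 total residues).

A + B = {2, 3, 4, 8, 9, 10, 15, 16}


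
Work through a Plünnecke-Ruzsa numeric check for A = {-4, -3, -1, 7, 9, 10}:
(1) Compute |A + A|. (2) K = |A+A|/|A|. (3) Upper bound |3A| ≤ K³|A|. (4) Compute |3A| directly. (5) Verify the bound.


|A| = 6.
Step 1: Compute A + A by enumerating all 36 pairs.
A + A = {-8, -7, -6, -5, -4, -2, 3, 4, 5, 6, 7, 8, 9, 14, 16, 17, 18, 19, 20}, so |A + A| = 19.
Step 2: Doubling constant K = |A + A|/|A| = 19/6 = 19/6 ≈ 3.1667.
Step 3: Plünnecke-Ruzsa gives |3A| ≤ K³·|A| = (3.1667)³ · 6 ≈ 190.5278.
Step 4: Compute 3A = A + A + A directly by enumerating all triples (a,b,c) ∈ A³; |3A| = 38.
Step 5: Check 38 ≤ 190.5278? Yes ✓.

K = 19/6, Plünnecke-Ruzsa bound K³|A| ≈ 190.5278, |3A| = 38, inequality holds.


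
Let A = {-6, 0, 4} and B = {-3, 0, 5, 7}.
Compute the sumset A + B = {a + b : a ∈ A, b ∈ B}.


A + B = {a + b : a ∈ A, b ∈ B}.
Enumerate all |A|·|B| = 3·4 = 12 pairs (a, b) and collect distinct sums.
a = -6: -6+-3=-9, -6+0=-6, -6+5=-1, -6+7=1
a = 0: 0+-3=-3, 0+0=0, 0+5=5, 0+7=7
a = 4: 4+-3=1, 4+0=4, 4+5=9, 4+7=11
Collecting distinct sums: A + B = {-9, -6, -3, -1, 0, 1, 4, 5, 7, 9, 11}
|A + B| = 11

A + B = {-9, -6, -3, -1, 0, 1, 4, 5, 7, 9, 11}


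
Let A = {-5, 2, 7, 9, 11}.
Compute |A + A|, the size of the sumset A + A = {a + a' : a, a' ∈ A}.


A + A = {a + a' : a, a' ∈ A}; |A| = 5.
General bounds: 2|A| - 1 ≤ |A + A| ≤ |A|(|A|+1)/2, i.e. 9 ≤ |A + A| ≤ 15.
Lower bound 2|A|-1 is attained iff A is an arithmetic progression.
Enumerate sums a + a' for a ≤ a' (symmetric, so this suffices):
a = -5: -5+-5=-10, -5+2=-3, -5+7=2, -5+9=4, -5+11=6
a = 2: 2+2=4, 2+7=9, 2+9=11, 2+11=13
a = 7: 7+7=14, 7+9=16, 7+11=18
a = 9: 9+9=18, 9+11=20
a = 11: 11+11=22
Distinct sums: {-10, -3, 2, 4, 6, 9, 11, 13, 14, 16, 18, 20, 22}
|A + A| = 13

|A + A| = 13


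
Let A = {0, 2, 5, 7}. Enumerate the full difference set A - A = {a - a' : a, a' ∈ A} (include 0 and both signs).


A - A = {a - a' : a, a' ∈ A}.
Compute a - a' for each ordered pair (a, a'):
a = 0: 0-0=0, 0-2=-2, 0-5=-5, 0-7=-7
a = 2: 2-0=2, 2-2=0, 2-5=-3, 2-7=-5
a = 5: 5-0=5, 5-2=3, 5-5=0, 5-7=-2
a = 7: 7-0=7, 7-2=5, 7-5=2, 7-7=0
Collecting distinct values (and noting 0 appears from a-a):
A - A = {-7, -5, -3, -2, 0, 2, 3, 5, 7}
|A - A| = 9

A - A = {-7, -5, -3, -2, 0, 2, 3, 5, 7}


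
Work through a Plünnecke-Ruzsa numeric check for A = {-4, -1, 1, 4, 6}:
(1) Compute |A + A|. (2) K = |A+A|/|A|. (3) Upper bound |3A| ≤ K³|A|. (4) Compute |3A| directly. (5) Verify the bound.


|A| = 5.
Step 1: Compute A + A by enumerating all 25 pairs.
A + A = {-8, -5, -3, -2, 0, 2, 3, 5, 7, 8, 10, 12}, so |A + A| = 12.
Step 2: Doubling constant K = |A + A|/|A| = 12/5 = 12/5 ≈ 2.4000.
Step 3: Plünnecke-Ruzsa gives |3A| ≤ K³·|A| = (2.4000)³ · 5 ≈ 69.1200.
Step 4: Compute 3A = A + A + A directly by enumerating all triples (a,b,c) ∈ A³; |3A| = 22.
Step 5: Check 22 ≤ 69.1200? Yes ✓.

K = 12/5, Plünnecke-Ruzsa bound K³|A| ≈ 69.1200, |3A| = 22, inequality holds.


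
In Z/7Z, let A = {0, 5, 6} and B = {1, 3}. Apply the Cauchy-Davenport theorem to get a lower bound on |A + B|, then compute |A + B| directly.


Cauchy-Davenport: |A + B| ≥ min(p, |A| + |B| - 1) for A, B nonempty in Z/pZ.
|A| = 3, |B| = 2, p = 7.
CD lower bound = min(7, 3 + 2 - 1) = min(7, 4) = 4.
Compute A + B mod 7 directly:
a = 0: 0+1=1, 0+3=3
a = 5: 5+1=6, 5+3=1
a = 6: 6+1=0, 6+3=2
A + B = {0, 1, 2, 3, 6}, so |A + B| = 5.
Verify: 5 ≥ 4? Yes ✓.

CD lower bound = 4, actual |A + B| = 5.


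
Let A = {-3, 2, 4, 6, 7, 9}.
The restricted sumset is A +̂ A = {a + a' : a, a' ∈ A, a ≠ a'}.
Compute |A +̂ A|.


Restricted sumset: A +̂ A = {a + a' : a ∈ A, a' ∈ A, a ≠ a'}.
Equivalently, take A + A and drop any sum 2a that is achievable ONLY as a + a for a ∈ A (i.e. sums representable only with equal summands).
Enumerate pairs (a, a') with a < a' (symmetric, so each unordered pair gives one sum; this covers all a ≠ a'):
  -3 + 2 = -1
  -3 + 4 = 1
  -3 + 6 = 3
  -3 + 7 = 4
  -3 + 9 = 6
  2 + 4 = 6
  2 + 6 = 8
  2 + 7 = 9
  2 + 9 = 11
  4 + 6 = 10
  4 + 7 = 11
  4 + 9 = 13
  6 + 7 = 13
  6 + 9 = 15
  7 + 9 = 16
Collected distinct sums: {-1, 1, 3, 4, 6, 8, 9, 10, 11, 13, 15, 16}
|A +̂ A| = 12
(Reference bound: |A +̂ A| ≥ 2|A| - 3 for |A| ≥ 2, with |A| = 6 giving ≥ 9.)

|A +̂ A| = 12


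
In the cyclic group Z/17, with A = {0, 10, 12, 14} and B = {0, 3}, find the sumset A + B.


Work in Z/17Z: reduce every sum a + b modulo 17.
Enumerate all 8 pairs:
a = 0: 0+0=0, 0+3=3
a = 10: 10+0=10, 10+3=13
a = 12: 12+0=12, 12+3=15
a = 14: 14+0=14, 14+3=0
Distinct residues collected: {0, 3, 10, 12, 13, 14, 15}
|A + B| = 7 (out of 17 total residues).

A + B = {0, 3, 10, 12, 13, 14, 15}


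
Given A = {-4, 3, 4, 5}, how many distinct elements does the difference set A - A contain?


A - A = {a - a' : a, a' ∈ A}; |A| = 4.
Bounds: 2|A|-1 ≤ |A - A| ≤ |A|² - |A| + 1, i.e. 7 ≤ |A - A| ≤ 13.
Note: 0 ∈ A - A always (from a - a). The set is symmetric: if d ∈ A - A then -d ∈ A - A.
Enumerate nonzero differences d = a - a' with a > a' (then include -d):
Positive differences: {1, 2, 7, 8, 9}
Full difference set: {0} ∪ (positive diffs) ∪ (negative diffs).
|A - A| = 1 + 2·5 = 11 (matches direct enumeration: 11).

|A - A| = 11


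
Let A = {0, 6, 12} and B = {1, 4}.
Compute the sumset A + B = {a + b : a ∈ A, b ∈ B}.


A + B = {a + b : a ∈ A, b ∈ B}.
Enumerate all |A|·|B| = 3·2 = 6 pairs (a, b) and collect distinct sums.
a = 0: 0+1=1, 0+4=4
a = 6: 6+1=7, 6+4=10
a = 12: 12+1=13, 12+4=16
Collecting distinct sums: A + B = {1, 4, 7, 10, 13, 16}
|A + B| = 6

A + B = {1, 4, 7, 10, 13, 16}


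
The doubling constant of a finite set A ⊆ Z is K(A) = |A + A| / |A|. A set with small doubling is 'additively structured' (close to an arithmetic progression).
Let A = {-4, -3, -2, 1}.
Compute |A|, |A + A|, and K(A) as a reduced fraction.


|A| = 4.
Compute A + A by enumerating all 16 pairs.
A + A = {-8, -7, -6, -5, -4, -3, -2, -1, 2}, so |A + A| = 9.
K = |A + A| / |A| = 9/4 (already in lowest terms) ≈ 2.2500.
Reference: AP of size 4 gives K = 7/4 ≈ 1.7500; a fully generic set of size 4 gives K ≈ 2.5000.

|A| = 4, |A + A| = 9, K = 9/4.


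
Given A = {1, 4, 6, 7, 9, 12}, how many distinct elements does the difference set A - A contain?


A - A = {a - a' : a, a' ∈ A}; |A| = 6.
Bounds: 2|A|-1 ≤ |A - A| ≤ |A|² - |A| + 1, i.e. 11 ≤ |A - A| ≤ 31.
Note: 0 ∈ A - A always (from a - a). The set is symmetric: if d ∈ A - A then -d ∈ A - A.
Enumerate nonzero differences d = a - a' with a > a' (then include -d):
Positive differences: {1, 2, 3, 5, 6, 8, 11}
Full difference set: {0} ∪ (positive diffs) ∪ (negative diffs).
|A - A| = 1 + 2·7 = 15 (matches direct enumeration: 15).

|A - A| = 15


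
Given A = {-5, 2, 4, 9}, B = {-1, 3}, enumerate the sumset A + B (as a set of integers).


A + B = {a + b : a ∈ A, b ∈ B}.
Enumerate all |A|·|B| = 4·2 = 8 pairs (a, b) and collect distinct sums.
a = -5: -5+-1=-6, -5+3=-2
a = 2: 2+-1=1, 2+3=5
a = 4: 4+-1=3, 4+3=7
a = 9: 9+-1=8, 9+3=12
Collecting distinct sums: A + B = {-6, -2, 1, 3, 5, 7, 8, 12}
|A + B| = 8

A + B = {-6, -2, 1, 3, 5, 7, 8, 12}


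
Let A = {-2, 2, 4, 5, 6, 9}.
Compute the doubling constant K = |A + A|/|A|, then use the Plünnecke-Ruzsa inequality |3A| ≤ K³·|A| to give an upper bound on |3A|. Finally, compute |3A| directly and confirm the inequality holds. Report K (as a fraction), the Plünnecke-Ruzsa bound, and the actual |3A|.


|A| = 6.
Step 1: Compute A + A by enumerating all 36 pairs.
A + A = {-4, 0, 2, 3, 4, 6, 7, 8, 9, 10, 11, 12, 13, 14, 15, 18}, so |A + A| = 16.
Step 2: Doubling constant K = |A + A|/|A| = 16/6 = 16/6 ≈ 2.6667.
Step 3: Plünnecke-Ruzsa gives |3A| ≤ K³·|A| = (2.6667)³ · 6 ≈ 113.7778.
Step 4: Compute 3A = A + A + A directly by enumerating all triples (a,b,c) ∈ A³; |3A| = 27.
Step 5: Check 27 ≤ 113.7778? Yes ✓.

K = 16/6, Plünnecke-Ruzsa bound K³|A| ≈ 113.7778, |3A| = 27, inequality holds.


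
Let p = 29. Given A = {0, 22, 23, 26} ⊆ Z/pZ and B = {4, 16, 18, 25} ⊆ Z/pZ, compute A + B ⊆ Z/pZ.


Work in Z/29Z: reduce every sum a + b modulo 29.
Enumerate all 16 pairs:
a = 0: 0+4=4, 0+16=16, 0+18=18, 0+25=25
a = 22: 22+4=26, 22+16=9, 22+18=11, 22+25=18
a = 23: 23+4=27, 23+16=10, 23+18=12, 23+25=19
a = 26: 26+4=1, 26+16=13, 26+18=15, 26+25=22
Distinct residues collected: {1, 4, 9, 10, 11, 12, 13, 15, 16, 18, 19, 22, 25, 26, 27}
|A + B| = 15 (out of 29 total residues).

A + B = {1, 4, 9, 10, 11, 12, 13, 15, 16, 18, 19, 22, 25, 26, 27}


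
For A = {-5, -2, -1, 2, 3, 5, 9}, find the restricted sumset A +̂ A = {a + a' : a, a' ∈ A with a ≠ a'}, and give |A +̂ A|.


Restricted sumset: A +̂ A = {a + a' : a ∈ A, a' ∈ A, a ≠ a'}.
Equivalently, take A + A and drop any sum 2a that is achievable ONLY as a + a for a ∈ A (i.e. sums representable only with equal summands).
Enumerate pairs (a, a') with a < a' (symmetric, so each unordered pair gives one sum; this covers all a ≠ a'):
  -5 + -2 = -7
  -5 + -1 = -6
  -5 + 2 = -3
  -5 + 3 = -2
  -5 + 5 = 0
  -5 + 9 = 4
  -2 + -1 = -3
  -2 + 2 = 0
  -2 + 3 = 1
  -2 + 5 = 3
  -2 + 9 = 7
  -1 + 2 = 1
  -1 + 3 = 2
  -1 + 5 = 4
  -1 + 9 = 8
  2 + 3 = 5
  2 + 5 = 7
  2 + 9 = 11
  3 + 5 = 8
  3 + 9 = 12
  5 + 9 = 14
Collected distinct sums: {-7, -6, -3, -2, 0, 1, 2, 3, 4, 5, 7, 8, 11, 12, 14}
|A +̂ A| = 15
(Reference bound: |A +̂ A| ≥ 2|A| - 3 for |A| ≥ 2, with |A| = 7 giving ≥ 11.)

|A +̂ A| = 15


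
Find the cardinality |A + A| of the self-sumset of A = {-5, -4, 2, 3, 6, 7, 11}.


A + A = {a + a' : a, a' ∈ A}; |A| = 7.
General bounds: 2|A| - 1 ≤ |A + A| ≤ |A|(|A|+1)/2, i.e. 13 ≤ |A + A| ≤ 28.
Lower bound 2|A|-1 is attained iff A is an arithmetic progression.
Enumerate sums a + a' for a ≤ a' (symmetric, so this suffices):
a = -5: -5+-5=-10, -5+-4=-9, -5+2=-3, -5+3=-2, -5+6=1, -5+7=2, -5+11=6
a = -4: -4+-4=-8, -4+2=-2, -4+3=-1, -4+6=2, -4+7=3, -4+11=7
a = 2: 2+2=4, 2+3=5, 2+6=8, 2+7=9, 2+11=13
a = 3: 3+3=6, 3+6=9, 3+7=10, 3+11=14
a = 6: 6+6=12, 6+7=13, 6+11=17
a = 7: 7+7=14, 7+11=18
a = 11: 11+11=22
Distinct sums: {-10, -9, -8, -3, -2, -1, 1, 2, 3, 4, 5, 6, 7, 8, 9, 10, 12, 13, 14, 17, 18, 22}
|A + A| = 22

|A + A| = 22


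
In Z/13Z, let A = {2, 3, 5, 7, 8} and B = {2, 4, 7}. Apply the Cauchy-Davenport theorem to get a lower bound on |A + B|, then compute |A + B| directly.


Cauchy-Davenport: |A + B| ≥ min(p, |A| + |B| - 1) for A, B nonempty in Z/pZ.
|A| = 5, |B| = 3, p = 13.
CD lower bound = min(13, 5 + 3 - 1) = min(13, 7) = 7.
Compute A + B mod 13 directly:
a = 2: 2+2=4, 2+4=6, 2+7=9
a = 3: 3+2=5, 3+4=7, 3+7=10
a = 5: 5+2=7, 5+4=9, 5+7=12
a = 7: 7+2=9, 7+4=11, 7+7=1
a = 8: 8+2=10, 8+4=12, 8+7=2
A + B = {1, 2, 4, 5, 6, 7, 9, 10, 11, 12}, so |A + B| = 10.
Verify: 10 ≥ 7? Yes ✓.

CD lower bound = 7, actual |A + B| = 10.


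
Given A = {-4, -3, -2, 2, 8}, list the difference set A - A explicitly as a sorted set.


A - A = {a - a' : a, a' ∈ A}.
Compute a - a' for each ordered pair (a, a'):
a = -4: -4--4=0, -4--3=-1, -4--2=-2, -4-2=-6, -4-8=-12
a = -3: -3--4=1, -3--3=0, -3--2=-1, -3-2=-5, -3-8=-11
a = -2: -2--4=2, -2--3=1, -2--2=0, -2-2=-4, -2-8=-10
a = 2: 2--4=6, 2--3=5, 2--2=4, 2-2=0, 2-8=-6
a = 8: 8--4=12, 8--3=11, 8--2=10, 8-2=6, 8-8=0
Collecting distinct values (and noting 0 appears from a-a):
A - A = {-12, -11, -10, -6, -5, -4, -2, -1, 0, 1, 2, 4, 5, 6, 10, 11, 12}
|A - A| = 17

A - A = {-12, -11, -10, -6, -5, -4, -2, -1, 0, 1, 2, 4, 5, 6, 10, 11, 12}


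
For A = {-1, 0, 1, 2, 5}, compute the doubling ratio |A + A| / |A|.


|A| = 5.
Compute A + A by enumerating all 25 pairs.
A + A = {-2, -1, 0, 1, 2, 3, 4, 5, 6, 7, 10}, so |A + A| = 11.
K = |A + A| / |A| = 11/5 (already in lowest terms) ≈ 2.2000.
Reference: AP of size 5 gives K = 9/5 ≈ 1.8000; a fully generic set of size 5 gives K ≈ 3.0000.

|A| = 5, |A + A| = 11, K = 11/5.


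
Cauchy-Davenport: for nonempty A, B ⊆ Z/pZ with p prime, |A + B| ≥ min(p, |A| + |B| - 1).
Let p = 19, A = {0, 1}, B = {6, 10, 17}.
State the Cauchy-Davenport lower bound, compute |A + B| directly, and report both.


Cauchy-Davenport: |A + B| ≥ min(p, |A| + |B| - 1) for A, B nonempty in Z/pZ.
|A| = 2, |B| = 3, p = 19.
CD lower bound = min(19, 2 + 3 - 1) = min(19, 4) = 4.
Compute A + B mod 19 directly:
a = 0: 0+6=6, 0+10=10, 0+17=17
a = 1: 1+6=7, 1+10=11, 1+17=18
A + B = {6, 7, 10, 11, 17, 18}, so |A + B| = 6.
Verify: 6 ≥ 4? Yes ✓.

CD lower bound = 4, actual |A + B| = 6.


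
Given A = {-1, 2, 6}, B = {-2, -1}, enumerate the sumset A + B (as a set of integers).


A + B = {a + b : a ∈ A, b ∈ B}.
Enumerate all |A|·|B| = 3·2 = 6 pairs (a, b) and collect distinct sums.
a = -1: -1+-2=-3, -1+-1=-2
a = 2: 2+-2=0, 2+-1=1
a = 6: 6+-2=4, 6+-1=5
Collecting distinct sums: A + B = {-3, -2, 0, 1, 4, 5}
|A + B| = 6

A + B = {-3, -2, 0, 1, 4, 5}


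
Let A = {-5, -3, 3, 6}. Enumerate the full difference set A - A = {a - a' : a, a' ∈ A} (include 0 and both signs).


A - A = {a - a' : a, a' ∈ A}.
Compute a - a' for each ordered pair (a, a'):
a = -5: -5--5=0, -5--3=-2, -5-3=-8, -5-6=-11
a = -3: -3--5=2, -3--3=0, -3-3=-6, -3-6=-9
a = 3: 3--5=8, 3--3=6, 3-3=0, 3-6=-3
a = 6: 6--5=11, 6--3=9, 6-3=3, 6-6=0
Collecting distinct values (and noting 0 appears from a-a):
A - A = {-11, -9, -8, -6, -3, -2, 0, 2, 3, 6, 8, 9, 11}
|A - A| = 13

A - A = {-11, -9, -8, -6, -3, -2, 0, 2, 3, 6, 8, 9, 11}


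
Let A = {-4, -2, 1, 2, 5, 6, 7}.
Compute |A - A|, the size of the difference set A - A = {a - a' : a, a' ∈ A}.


A - A = {a - a' : a, a' ∈ A}; |A| = 7.
Bounds: 2|A|-1 ≤ |A - A| ≤ |A|² - |A| + 1, i.e. 13 ≤ |A - A| ≤ 43.
Note: 0 ∈ A - A always (from a - a). The set is symmetric: if d ∈ A - A then -d ∈ A - A.
Enumerate nonzero differences d = a - a' with a > a' (then include -d):
Positive differences: {1, 2, 3, 4, 5, 6, 7, 8, 9, 10, 11}
Full difference set: {0} ∪ (positive diffs) ∪ (negative diffs).
|A - A| = 1 + 2·11 = 23 (matches direct enumeration: 23).

|A - A| = 23


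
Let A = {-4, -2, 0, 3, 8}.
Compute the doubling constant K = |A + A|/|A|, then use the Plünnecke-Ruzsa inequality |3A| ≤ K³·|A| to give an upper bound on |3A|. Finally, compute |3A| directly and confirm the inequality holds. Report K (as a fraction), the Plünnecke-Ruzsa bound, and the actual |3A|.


|A| = 5.
Step 1: Compute A + A by enumerating all 25 pairs.
A + A = {-8, -6, -4, -2, -1, 0, 1, 3, 4, 6, 8, 11, 16}, so |A + A| = 13.
Step 2: Doubling constant K = |A + A|/|A| = 13/5 = 13/5 ≈ 2.6000.
Step 3: Plünnecke-Ruzsa gives |3A| ≤ K³·|A| = (2.6000)³ · 5 ≈ 87.8800.
Step 4: Compute 3A = A + A + A directly by enumerating all triples (a,b,c) ∈ A³; |3A| = 24.
Step 5: Check 24 ≤ 87.8800? Yes ✓.

K = 13/5, Plünnecke-Ruzsa bound K³|A| ≈ 87.8800, |3A| = 24, inequality holds.


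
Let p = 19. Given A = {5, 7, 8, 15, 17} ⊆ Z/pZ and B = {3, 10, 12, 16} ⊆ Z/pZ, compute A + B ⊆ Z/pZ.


Work in Z/19Z: reduce every sum a + b modulo 19.
Enumerate all 20 pairs:
a = 5: 5+3=8, 5+10=15, 5+12=17, 5+16=2
a = 7: 7+3=10, 7+10=17, 7+12=0, 7+16=4
a = 8: 8+3=11, 8+10=18, 8+12=1, 8+16=5
a = 15: 15+3=18, 15+10=6, 15+12=8, 15+16=12
a = 17: 17+3=1, 17+10=8, 17+12=10, 17+16=14
Distinct residues collected: {0, 1, 2, 4, 5, 6, 8, 10, 11, 12, 14, 15, 17, 18}
|A + B| = 14 (out of 19 total residues).

A + B = {0, 1, 2, 4, 5, 6, 8, 10, 11, 12, 14, 15, 17, 18}


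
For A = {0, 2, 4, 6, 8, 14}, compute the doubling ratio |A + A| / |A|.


|A| = 6.
Compute A + A by enumerating all 36 pairs.
A + A = {0, 2, 4, 6, 8, 10, 12, 14, 16, 18, 20, 22, 28}, so |A + A| = 13.
K = |A + A| / |A| = 13/6 (already in lowest terms) ≈ 2.1667.
Reference: AP of size 6 gives K = 11/6 ≈ 1.8333; a fully generic set of size 6 gives K ≈ 3.5000.

|A| = 6, |A + A| = 13, K = 13/6.


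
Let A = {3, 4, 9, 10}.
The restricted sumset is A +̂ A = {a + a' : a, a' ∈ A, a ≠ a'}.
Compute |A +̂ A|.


Restricted sumset: A +̂ A = {a + a' : a ∈ A, a' ∈ A, a ≠ a'}.
Equivalently, take A + A and drop any sum 2a that is achievable ONLY as a + a for a ∈ A (i.e. sums representable only with equal summands).
Enumerate pairs (a, a') with a < a' (symmetric, so each unordered pair gives one sum; this covers all a ≠ a'):
  3 + 4 = 7
  3 + 9 = 12
  3 + 10 = 13
  4 + 9 = 13
  4 + 10 = 14
  9 + 10 = 19
Collected distinct sums: {7, 12, 13, 14, 19}
|A +̂ A| = 5
(Reference bound: |A +̂ A| ≥ 2|A| - 3 for |A| ≥ 2, with |A| = 4 giving ≥ 5.)

|A +̂ A| = 5


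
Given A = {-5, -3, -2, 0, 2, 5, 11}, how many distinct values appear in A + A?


A + A = {a + a' : a, a' ∈ A}; |A| = 7.
General bounds: 2|A| - 1 ≤ |A + A| ≤ |A|(|A|+1)/2, i.e. 13 ≤ |A + A| ≤ 28.
Lower bound 2|A|-1 is attained iff A is an arithmetic progression.
Enumerate sums a + a' for a ≤ a' (symmetric, so this suffices):
a = -5: -5+-5=-10, -5+-3=-8, -5+-2=-7, -5+0=-5, -5+2=-3, -5+5=0, -5+11=6
a = -3: -3+-3=-6, -3+-2=-5, -3+0=-3, -3+2=-1, -3+5=2, -3+11=8
a = -2: -2+-2=-4, -2+0=-2, -2+2=0, -2+5=3, -2+11=9
a = 0: 0+0=0, 0+2=2, 0+5=5, 0+11=11
a = 2: 2+2=4, 2+5=7, 2+11=13
a = 5: 5+5=10, 5+11=16
a = 11: 11+11=22
Distinct sums: {-10, -8, -7, -6, -5, -4, -3, -2, -1, 0, 2, 3, 4, 5, 6, 7, 8, 9, 10, 11, 13, 16, 22}
|A + A| = 23

|A + A| = 23


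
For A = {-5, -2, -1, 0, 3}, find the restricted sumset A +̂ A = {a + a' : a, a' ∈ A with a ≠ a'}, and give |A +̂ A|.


Restricted sumset: A +̂ A = {a + a' : a ∈ A, a' ∈ A, a ≠ a'}.
Equivalently, take A + A and drop any sum 2a that is achievable ONLY as a + a for a ∈ A (i.e. sums representable only with equal summands).
Enumerate pairs (a, a') with a < a' (symmetric, so each unordered pair gives one sum; this covers all a ≠ a'):
  -5 + -2 = -7
  -5 + -1 = -6
  -5 + 0 = -5
  -5 + 3 = -2
  -2 + -1 = -3
  -2 + 0 = -2
  -2 + 3 = 1
  -1 + 0 = -1
  -1 + 3 = 2
  0 + 3 = 3
Collected distinct sums: {-7, -6, -5, -3, -2, -1, 1, 2, 3}
|A +̂ A| = 9
(Reference bound: |A +̂ A| ≥ 2|A| - 3 for |A| ≥ 2, with |A| = 5 giving ≥ 7.)

|A +̂ A| = 9


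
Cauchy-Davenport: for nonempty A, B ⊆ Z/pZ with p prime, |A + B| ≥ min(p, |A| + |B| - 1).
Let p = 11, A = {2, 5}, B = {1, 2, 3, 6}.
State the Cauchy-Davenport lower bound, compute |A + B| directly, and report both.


Cauchy-Davenport: |A + B| ≥ min(p, |A| + |B| - 1) for A, B nonempty in Z/pZ.
|A| = 2, |B| = 4, p = 11.
CD lower bound = min(11, 2 + 4 - 1) = min(11, 5) = 5.
Compute A + B mod 11 directly:
a = 2: 2+1=3, 2+2=4, 2+3=5, 2+6=8
a = 5: 5+1=6, 5+2=7, 5+3=8, 5+6=0
A + B = {0, 3, 4, 5, 6, 7, 8}, so |A + B| = 7.
Verify: 7 ≥ 5? Yes ✓.

CD lower bound = 5, actual |A + B| = 7.


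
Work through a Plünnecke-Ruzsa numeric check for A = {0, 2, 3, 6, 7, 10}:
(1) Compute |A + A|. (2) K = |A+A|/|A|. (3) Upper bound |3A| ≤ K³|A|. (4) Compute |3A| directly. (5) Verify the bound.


|A| = 6.
Step 1: Compute A + A by enumerating all 36 pairs.
A + A = {0, 2, 3, 4, 5, 6, 7, 8, 9, 10, 12, 13, 14, 16, 17, 20}, so |A + A| = 16.
Step 2: Doubling constant K = |A + A|/|A| = 16/6 = 16/6 ≈ 2.6667.
Step 3: Plünnecke-Ruzsa gives |3A| ≤ K³·|A| = (2.6667)³ · 6 ≈ 113.7778.
Step 4: Compute 3A = A + A + A directly by enumerating all triples (a,b,c) ∈ A³; |3A| = 27.
Step 5: Check 27 ≤ 113.7778? Yes ✓.

K = 16/6, Plünnecke-Ruzsa bound K³|A| ≈ 113.7778, |3A| = 27, inequality holds.


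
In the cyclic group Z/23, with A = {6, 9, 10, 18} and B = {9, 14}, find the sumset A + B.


Work in Z/23Z: reduce every sum a + b modulo 23.
Enumerate all 8 pairs:
a = 6: 6+9=15, 6+14=20
a = 9: 9+9=18, 9+14=0
a = 10: 10+9=19, 10+14=1
a = 18: 18+9=4, 18+14=9
Distinct residues collected: {0, 1, 4, 9, 15, 18, 19, 20}
|A + B| = 8 (out of 23 total residues).

A + B = {0, 1, 4, 9, 15, 18, 19, 20}


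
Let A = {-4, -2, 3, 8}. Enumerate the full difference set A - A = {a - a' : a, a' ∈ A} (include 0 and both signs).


A - A = {a - a' : a, a' ∈ A}.
Compute a - a' for each ordered pair (a, a'):
a = -4: -4--4=0, -4--2=-2, -4-3=-7, -4-8=-12
a = -2: -2--4=2, -2--2=0, -2-3=-5, -2-8=-10
a = 3: 3--4=7, 3--2=5, 3-3=0, 3-8=-5
a = 8: 8--4=12, 8--2=10, 8-3=5, 8-8=0
Collecting distinct values (and noting 0 appears from a-a):
A - A = {-12, -10, -7, -5, -2, 0, 2, 5, 7, 10, 12}
|A - A| = 11

A - A = {-12, -10, -7, -5, -2, 0, 2, 5, 7, 10, 12}


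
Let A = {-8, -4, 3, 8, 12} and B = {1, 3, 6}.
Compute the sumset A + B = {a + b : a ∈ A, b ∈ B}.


A + B = {a + b : a ∈ A, b ∈ B}.
Enumerate all |A|·|B| = 5·3 = 15 pairs (a, b) and collect distinct sums.
a = -8: -8+1=-7, -8+3=-5, -8+6=-2
a = -4: -4+1=-3, -4+3=-1, -4+6=2
a = 3: 3+1=4, 3+3=6, 3+6=9
a = 8: 8+1=9, 8+3=11, 8+6=14
a = 12: 12+1=13, 12+3=15, 12+6=18
Collecting distinct sums: A + B = {-7, -5, -3, -2, -1, 2, 4, 6, 9, 11, 13, 14, 15, 18}
|A + B| = 14

A + B = {-7, -5, -3, -2, -1, 2, 4, 6, 9, 11, 13, 14, 15, 18}


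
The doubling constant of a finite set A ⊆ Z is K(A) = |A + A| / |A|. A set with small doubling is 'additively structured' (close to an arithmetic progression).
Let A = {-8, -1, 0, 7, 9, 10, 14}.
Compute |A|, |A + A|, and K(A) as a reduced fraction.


|A| = 7.
Compute A + A by enumerating all 49 pairs.
A + A = {-16, -9, -8, -2, -1, 0, 1, 2, 6, 7, 8, 9, 10, 13, 14, 16, 17, 18, 19, 20, 21, 23, 24, 28}, so |A + A| = 24.
K = |A + A| / |A| = 24/7 (already in lowest terms) ≈ 3.4286.
Reference: AP of size 7 gives K = 13/7 ≈ 1.8571; a fully generic set of size 7 gives K ≈ 4.0000.

|A| = 7, |A + A| = 24, K = 24/7.


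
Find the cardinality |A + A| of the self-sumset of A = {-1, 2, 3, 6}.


A + A = {a + a' : a, a' ∈ A}; |A| = 4.
General bounds: 2|A| - 1 ≤ |A + A| ≤ |A|(|A|+1)/2, i.e. 7 ≤ |A + A| ≤ 10.
Lower bound 2|A|-1 is attained iff A is an arithmetic progression.
Enumerate sums a + a' for a ≤ a' (symmetric, so this suffices):
a = -1: -1+-1=-2, -1+2=1, -1+3=2, -1+6=5
a = 2: 2+2=4, 2+3=5, 2+6=8
a = 3: 3+3=6, 3+6=9
a = 6: 6+6=12
Distinct sums: {-2, 1, 2, 4, 5, 6, 8, 9, 12}
|A + A| = 9

|A + A| = 9


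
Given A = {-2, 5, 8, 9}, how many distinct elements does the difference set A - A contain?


A - A = {a - a' : a, a' ∈ A}; |A| = 4.
Bounds: 2|A|-1 ≤ |A - A| ≤ |A|² - |A| + 1, i.e. 7 ≤ |A - A| ≤ 13.
Note: 0 ∈ A - A always (from a - a). The set is symmetric: if d ∈ A - A then -d ∈ A - A.
Enumerate nonzero differences d = a - a' with a > a' (then include -d):
Positive differences: {1, 3, 4, 7, 10, 11}
Full difference set: {0} ∪ (positive diffs) ∪ (negative diffs).
|A - A| = 1 + 2·6 = 13 (matches direct enumeration: 13).

|A - A| = 13
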